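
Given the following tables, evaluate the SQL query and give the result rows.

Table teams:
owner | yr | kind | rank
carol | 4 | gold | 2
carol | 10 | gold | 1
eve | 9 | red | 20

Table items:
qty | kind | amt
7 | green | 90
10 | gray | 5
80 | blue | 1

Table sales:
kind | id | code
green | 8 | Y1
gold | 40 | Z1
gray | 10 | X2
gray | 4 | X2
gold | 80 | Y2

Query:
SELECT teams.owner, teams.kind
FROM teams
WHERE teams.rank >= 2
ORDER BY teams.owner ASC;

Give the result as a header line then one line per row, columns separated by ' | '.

== RESULT ==
teams.owner | teams.kind
carol | gold
eve | red

Derivation:
After WHERE (2 rows):
teams.owner | teams.yr | teams.kind | teams.rank
carol | 4 | gold | 2
eve | 9 | red | 20
After SELECT (2 rows):
teams.owner | teams.kind
carol | gold
eve | red
After ORDER BY (2 rows):
teams.owner | teams.kind
carol | gold
eve | red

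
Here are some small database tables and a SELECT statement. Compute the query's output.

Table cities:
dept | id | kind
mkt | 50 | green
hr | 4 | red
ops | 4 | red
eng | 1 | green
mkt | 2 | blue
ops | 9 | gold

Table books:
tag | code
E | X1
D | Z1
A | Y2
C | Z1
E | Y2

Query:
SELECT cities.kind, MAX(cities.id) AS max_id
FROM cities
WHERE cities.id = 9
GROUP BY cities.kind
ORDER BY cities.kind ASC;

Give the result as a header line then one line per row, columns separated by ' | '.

== RESULT ==
cities.kind | max_id
gold | 9

Derivation:
After WHERE (1 rows):
cities.dept | cities.id | cities.kind
ops | 9 | gold
After GROUP BY (1 rows):
cities.kind | max_id
gold | 9
After ORDER BY (1 rows):
cities.kind | max_id
gold | 9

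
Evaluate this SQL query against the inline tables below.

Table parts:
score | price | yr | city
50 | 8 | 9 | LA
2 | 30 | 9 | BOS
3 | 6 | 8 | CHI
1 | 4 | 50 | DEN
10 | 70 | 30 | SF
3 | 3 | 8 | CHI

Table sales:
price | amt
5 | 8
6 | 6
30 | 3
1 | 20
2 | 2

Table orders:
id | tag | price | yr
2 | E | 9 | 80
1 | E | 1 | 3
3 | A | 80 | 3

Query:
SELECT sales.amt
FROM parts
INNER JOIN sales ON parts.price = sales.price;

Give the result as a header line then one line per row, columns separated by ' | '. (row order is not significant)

After JOIN sales (2 rows):
parts.score | parts.price | parts.yr | parts.city | sales.price | sales.amt
2 | 30 | 9 | BOS | 30 | 3
3 | 6 | 8 | CHI | 6 | 6
After SELECT (2 rows):
sales.amt
3
6

== RESULT ==
sales.amt
3
6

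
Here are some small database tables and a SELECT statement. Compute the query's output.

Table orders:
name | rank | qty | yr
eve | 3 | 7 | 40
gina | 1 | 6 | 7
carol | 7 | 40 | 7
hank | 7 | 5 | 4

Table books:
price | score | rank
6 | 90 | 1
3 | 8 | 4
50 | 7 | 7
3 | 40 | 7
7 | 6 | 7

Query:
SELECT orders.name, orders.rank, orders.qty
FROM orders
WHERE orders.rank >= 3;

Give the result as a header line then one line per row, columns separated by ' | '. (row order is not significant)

After WHERE (3 rows):
orders.name | orders.rank | orders.qty | orders.yr
eve | 3 | 7 | 40
carol | 7 | 40 | 7
hank | 7 | 5 | 4
After SELECT (3 rows):
orders.name | orders.rank | orders.qty
eve | 3 | 7
carol | 7 | 40
hank | 7 | 5

== RESULT ==
orders.name | orders.rank | orders.qty
eve | 3 | 7
carol | 7 | 40
hank | 7 | 5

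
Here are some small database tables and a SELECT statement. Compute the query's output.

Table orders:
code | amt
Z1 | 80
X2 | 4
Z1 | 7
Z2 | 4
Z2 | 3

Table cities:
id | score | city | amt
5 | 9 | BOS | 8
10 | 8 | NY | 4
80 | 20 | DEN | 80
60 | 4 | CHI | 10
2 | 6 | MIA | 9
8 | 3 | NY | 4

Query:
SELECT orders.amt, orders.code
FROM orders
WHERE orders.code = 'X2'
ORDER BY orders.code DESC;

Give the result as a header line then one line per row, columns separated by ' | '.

After WHERE (1 rows):
orders.code | orders.amt
X2 | 4
After SELECT (1 rows):
orders.amt | orders.code
4 | X2
After ORDER BY (1 rows):
orders.amt | orders.code
4 | X2

== RESULT ==
orders.amt | orders.code
4 | X2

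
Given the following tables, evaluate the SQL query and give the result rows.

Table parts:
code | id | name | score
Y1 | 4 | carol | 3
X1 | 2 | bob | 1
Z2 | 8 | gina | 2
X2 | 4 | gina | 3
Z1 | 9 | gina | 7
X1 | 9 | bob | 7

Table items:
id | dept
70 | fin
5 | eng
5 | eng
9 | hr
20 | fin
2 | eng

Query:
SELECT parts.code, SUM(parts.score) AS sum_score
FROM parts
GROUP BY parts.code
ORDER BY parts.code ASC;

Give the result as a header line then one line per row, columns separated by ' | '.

== RESULT ==
parts.code | sum_score
X1 | 8
X2 | 3
Y1 | 3
Z1 | 7
Z2 | 2

Derivation:
After GROUP BY (5 rows):
parts.code | sum_score
Y1 | 3
X1 | 8
Z2 | 2
X2 | 3
Z1 | 7
After ORDER BY (5 rows):
parts.code | sum_score
X1 | 8
X2 | 3
Y1 | 3
Z1 | 7
Z2 | 2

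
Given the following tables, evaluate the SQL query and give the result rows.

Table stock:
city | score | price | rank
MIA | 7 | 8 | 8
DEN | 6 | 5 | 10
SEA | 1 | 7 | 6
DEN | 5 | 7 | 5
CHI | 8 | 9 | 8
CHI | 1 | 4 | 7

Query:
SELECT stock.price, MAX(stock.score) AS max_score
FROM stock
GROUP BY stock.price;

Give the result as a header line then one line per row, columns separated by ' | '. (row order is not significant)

== RESULT ==
stock.price | max_score
8 | 7
5 | 6
7 | 5
9 | 8
4 | 1

Derivation:
After GROUP BY (5 rows):
stock.price | max_score
8 | 7
5 | 6
7 | 5
9 | 8
4 | 1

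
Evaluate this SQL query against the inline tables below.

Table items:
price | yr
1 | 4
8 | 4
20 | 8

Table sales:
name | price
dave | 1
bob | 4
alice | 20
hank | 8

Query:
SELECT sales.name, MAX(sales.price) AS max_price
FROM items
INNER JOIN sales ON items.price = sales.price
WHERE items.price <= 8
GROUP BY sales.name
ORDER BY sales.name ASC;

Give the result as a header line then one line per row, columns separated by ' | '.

After JOIN sales (3 rows):
items.price | items.yr | sales.name | sales.price
1 | 4 | dave | 1
8 | 4 | hank | 8
20 | 8 | alice | 20
After WHERE (2 rows):
items.price | items.yr | sales.name | sales.price
1 | 4 | dave | 1
8 | 4 | hank | 8
After GROUP BY (2 rows):
sales.name | max_price
dave | 1
hank | 8
After ORDER BY (2 rows):
sales.name | max_price
dave | 1
hank | 8

== RESULT ==
sales.name | max_price
dave | 1
hank | 8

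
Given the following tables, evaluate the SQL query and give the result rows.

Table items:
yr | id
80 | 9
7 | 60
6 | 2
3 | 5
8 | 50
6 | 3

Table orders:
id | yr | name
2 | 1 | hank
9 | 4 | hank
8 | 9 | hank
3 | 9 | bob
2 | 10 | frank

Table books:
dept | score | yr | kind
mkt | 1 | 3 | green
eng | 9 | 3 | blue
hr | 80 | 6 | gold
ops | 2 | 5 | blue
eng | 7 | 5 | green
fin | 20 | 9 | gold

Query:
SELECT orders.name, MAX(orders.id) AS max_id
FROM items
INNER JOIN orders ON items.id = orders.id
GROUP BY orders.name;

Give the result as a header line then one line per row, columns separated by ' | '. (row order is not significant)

== RESULT ==
orders.name | max_id
hank | 9
frank | 2
bob | 3

Derivation:
After JOIN orders (4 rows):
items.yr | items.id | orders.id | orders.yr | orders.name
80 | 9 | 9 | 4 | hank
6 | 2 | 2 | 1 | hank
6 | 2 | 2 | 10 | frank
6 | 3 | 3 | 9 | bob
After GROUP BY (3 rows):
orders.name | max_id
hank | 9
frank | 2
bob | 3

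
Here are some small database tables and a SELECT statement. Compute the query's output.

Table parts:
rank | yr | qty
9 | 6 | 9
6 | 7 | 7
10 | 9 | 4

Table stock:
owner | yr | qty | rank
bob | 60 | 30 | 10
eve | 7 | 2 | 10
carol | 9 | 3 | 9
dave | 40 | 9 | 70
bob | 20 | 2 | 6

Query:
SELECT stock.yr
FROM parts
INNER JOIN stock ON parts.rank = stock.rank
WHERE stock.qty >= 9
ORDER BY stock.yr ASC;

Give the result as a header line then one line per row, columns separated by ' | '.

After JOIN stock (4 rows):
parts.rank | parts.yr | parts.qty | stock.owner | stock.yr | stock.qty | stock.rank
9 | 6 | 9 | carol | 9 | 3 | 9
6 | 7 | 7 | bob | 20 | 2 | 6
10 | 9 | 4 | bob | 60 | 30 | 10
10 | 9 | 4 | eve | 7 | 2 | 10
After WHERE (1 rows):
parts.rank | parts.yr | parts.qty | stock.owner | stock.yr | stock.qty | stock.rank
10 | 9 | 4 | bob | 60 | 30 | 10
After SELECT (1 rows):
stock.yr
60
After ORDER BY (1 rows):
stock.yr
60

== RESULT ==
stock.yr
60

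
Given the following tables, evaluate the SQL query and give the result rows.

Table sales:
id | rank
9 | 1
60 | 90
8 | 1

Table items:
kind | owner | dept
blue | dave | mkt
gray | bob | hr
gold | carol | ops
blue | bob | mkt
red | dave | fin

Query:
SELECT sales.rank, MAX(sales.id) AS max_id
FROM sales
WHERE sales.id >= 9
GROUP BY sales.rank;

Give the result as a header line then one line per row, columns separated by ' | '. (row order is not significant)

After WHERE (2 rows):
sales.id | sales.rank
9 | 1
60 | 90
After GROUP BY (2 rows):
sales.rank | max_id
1 | 9
90 | 60

== RESULT ==
sales.rank | max_id
1 | 9
90 | 60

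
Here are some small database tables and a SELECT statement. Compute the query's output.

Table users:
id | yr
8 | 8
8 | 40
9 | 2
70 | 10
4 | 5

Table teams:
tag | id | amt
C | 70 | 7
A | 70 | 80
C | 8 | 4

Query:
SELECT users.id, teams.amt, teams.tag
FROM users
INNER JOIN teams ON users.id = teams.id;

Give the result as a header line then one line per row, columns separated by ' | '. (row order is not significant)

== RESULT ==
users.id | teams.amt | teams.tag
8 | 4 | C
8 | 4 | C
70 | 7 | C
70 | 80 | A

Derivation:
After JOIN teams (4 rows):
users.id | users.yr | teams.tag | teams.id | teams.amt
8 | 8 | C | 8 | 4
8 | 40 | C | 8 | 4
70 | 10 | C | 70 | 7
70 | 10 | A | 70 | 80
After SELECT (4 rows):
users.id | teams.amt | teams.tag
8 | 4 | C
8 | 4 | C
70 | 7 | C
70 | 80 | A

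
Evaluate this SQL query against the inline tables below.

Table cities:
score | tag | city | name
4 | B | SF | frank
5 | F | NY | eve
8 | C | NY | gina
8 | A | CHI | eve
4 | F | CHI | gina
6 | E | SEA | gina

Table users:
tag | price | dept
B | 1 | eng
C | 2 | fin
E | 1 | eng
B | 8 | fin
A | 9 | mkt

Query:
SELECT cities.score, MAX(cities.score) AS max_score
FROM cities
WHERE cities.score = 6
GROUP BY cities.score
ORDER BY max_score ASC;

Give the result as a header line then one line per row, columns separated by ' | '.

== RESULT ==
cities.score | max_score
6 | 6

Derivation:
After WHERE (1 rows):
cities.score | cities.tag | cities.city | cities.name
6 | E | SEA | gina
After GROUP BY (1 rows):
cities.score | max_score
6 | 6
After ORDER BY (1 rows):
cities.score | max_score
6 | 6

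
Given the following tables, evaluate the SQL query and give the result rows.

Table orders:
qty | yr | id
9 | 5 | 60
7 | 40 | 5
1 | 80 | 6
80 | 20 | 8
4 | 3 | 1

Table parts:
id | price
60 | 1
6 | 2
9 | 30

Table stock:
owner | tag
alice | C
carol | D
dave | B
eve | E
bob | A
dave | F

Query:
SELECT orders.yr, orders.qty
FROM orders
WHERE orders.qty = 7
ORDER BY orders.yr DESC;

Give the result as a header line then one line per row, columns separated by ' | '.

After WHERE (1 rows):
orders.qty | orders.yr | orders.id
7 | 40 | 5
After SELECT (1 rows):
orders.yr | orders.qty
40 | 7
After ORDER BY (1 rows):
orders.yr | orders.qty
40 | 7

== RESULT ==
orders.yr | orders.qty
40 | 7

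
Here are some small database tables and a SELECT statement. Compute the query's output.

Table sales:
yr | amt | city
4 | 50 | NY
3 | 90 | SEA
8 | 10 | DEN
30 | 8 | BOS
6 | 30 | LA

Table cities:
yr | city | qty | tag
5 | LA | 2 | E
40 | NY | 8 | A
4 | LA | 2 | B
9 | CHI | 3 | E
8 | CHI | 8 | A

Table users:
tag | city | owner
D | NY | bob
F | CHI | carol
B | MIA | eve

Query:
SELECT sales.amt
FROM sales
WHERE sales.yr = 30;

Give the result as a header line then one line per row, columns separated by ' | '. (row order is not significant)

After WHERE (1 rows):
sales.yr | sales.amt | sales.city
30 | 8 | BOS
After SELECT (1 rows):
sales.amt
8

== RESULT ==
sales.amt
8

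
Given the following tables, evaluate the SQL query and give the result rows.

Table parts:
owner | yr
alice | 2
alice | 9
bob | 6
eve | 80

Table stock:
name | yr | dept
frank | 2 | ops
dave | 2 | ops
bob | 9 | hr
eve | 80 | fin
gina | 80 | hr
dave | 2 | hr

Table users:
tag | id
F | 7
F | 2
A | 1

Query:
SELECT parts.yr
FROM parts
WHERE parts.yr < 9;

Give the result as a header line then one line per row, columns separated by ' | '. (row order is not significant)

== RESULT ==
parts.yr
2
6

Derivation:
After WHERE (2 rows):
parts.owner | parts.yr
alice | 2
bob | 6
After SELECT (2 rows):
parts.yr
2
6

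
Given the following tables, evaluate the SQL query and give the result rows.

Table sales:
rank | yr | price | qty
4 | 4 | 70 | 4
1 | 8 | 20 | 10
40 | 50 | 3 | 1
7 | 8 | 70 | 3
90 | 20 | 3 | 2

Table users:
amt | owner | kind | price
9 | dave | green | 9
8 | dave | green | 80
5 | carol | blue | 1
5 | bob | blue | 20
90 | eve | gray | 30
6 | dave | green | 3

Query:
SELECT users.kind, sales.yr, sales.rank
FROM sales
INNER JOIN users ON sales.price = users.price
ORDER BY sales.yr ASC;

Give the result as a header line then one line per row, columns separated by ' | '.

== RESULT ==
users.kind | sales.yr | sales.rank
blue | 8 | 1
green | 20 | 90
green | 50 | 40

Derivation:
After JOIN users (3 rows):
sales.rank | sales.yr | sales.price | sales.qty | users.amt | users.owner | users.kind | users.price
1 | 8 | 20 | 10 | 5 | bob | blue | 20
40 | 50 | 3 | 1 | 6 | dave | green | 3
90 | 20 | 3 | 2 | 6 | dave | green | 3
After SELECT (3 rows):
users.kind | sales.yr | sales.rank
blue | 8 | 1
green | 50 | 40
green | 20 | 90
After ORDER BY (3 rows):
users.kind | sales.yr | sales.rank
blue | 8 | 1
green | 20 | 90
green | 50 | 40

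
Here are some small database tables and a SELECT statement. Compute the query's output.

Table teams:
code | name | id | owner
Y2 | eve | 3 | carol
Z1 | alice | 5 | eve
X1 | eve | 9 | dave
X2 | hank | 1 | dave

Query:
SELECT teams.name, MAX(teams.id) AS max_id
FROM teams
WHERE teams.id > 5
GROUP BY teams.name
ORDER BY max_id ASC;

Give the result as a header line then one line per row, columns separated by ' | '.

== RESULT ==
teams.name | max_id
eve | 9

Derivation:
After WHERE (1 rows):
teams.code | teams.name | teams.id | teams.owner
X1 | eve | 9 | dave
After GROUP BY (1 rows):
teams.name | max_id
eve | 9
After ORDER BY (1 rows):
teams.name | max_id
eve | 9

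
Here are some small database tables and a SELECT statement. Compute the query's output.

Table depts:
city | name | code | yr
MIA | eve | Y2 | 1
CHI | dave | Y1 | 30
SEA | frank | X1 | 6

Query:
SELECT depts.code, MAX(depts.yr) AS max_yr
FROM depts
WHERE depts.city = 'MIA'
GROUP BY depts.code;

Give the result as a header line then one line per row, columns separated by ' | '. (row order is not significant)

After WHERE (1 rows):
depts.city | depts.name | depts.code | depts.yr
MIA | eve | Y2 | 1
After GROUP BY (1 rows):
depts.code | max_yr
Y2 | 1

== RESULT ==
depts.code | max_yr
Y2 | 1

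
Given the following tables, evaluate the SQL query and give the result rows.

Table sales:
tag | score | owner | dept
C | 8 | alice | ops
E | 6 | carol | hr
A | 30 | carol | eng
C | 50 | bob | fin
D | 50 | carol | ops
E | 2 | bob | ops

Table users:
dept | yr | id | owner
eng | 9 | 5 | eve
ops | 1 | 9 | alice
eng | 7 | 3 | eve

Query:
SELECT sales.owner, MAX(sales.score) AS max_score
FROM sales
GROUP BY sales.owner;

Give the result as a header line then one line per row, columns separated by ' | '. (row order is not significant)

After GROUP BY (3 rows):
sales.owner | max_score
alice | 8
carol | 50
bob | 50

== RESULT ==
sales.owner | max_score
alice | 8
carol | 50
bob | 50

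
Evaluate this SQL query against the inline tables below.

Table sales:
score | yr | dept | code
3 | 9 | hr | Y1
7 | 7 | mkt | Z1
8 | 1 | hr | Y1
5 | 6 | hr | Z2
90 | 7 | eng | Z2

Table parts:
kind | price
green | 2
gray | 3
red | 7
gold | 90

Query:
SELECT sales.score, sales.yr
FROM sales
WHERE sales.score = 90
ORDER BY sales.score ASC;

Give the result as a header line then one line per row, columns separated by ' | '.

== RESULT ==
sales.score | sales.yr
90 | 7

Derivation:
After WHERE (1 rows):
sales.score | sales.yr | sales.dept | sales.code
90 | 7 | eng | Z2
After SELECT (1 rows):
sales.score | sales.yr
90 | 7
After ORDER BY (1 rows):
sales.score | sales.yr
90 | 7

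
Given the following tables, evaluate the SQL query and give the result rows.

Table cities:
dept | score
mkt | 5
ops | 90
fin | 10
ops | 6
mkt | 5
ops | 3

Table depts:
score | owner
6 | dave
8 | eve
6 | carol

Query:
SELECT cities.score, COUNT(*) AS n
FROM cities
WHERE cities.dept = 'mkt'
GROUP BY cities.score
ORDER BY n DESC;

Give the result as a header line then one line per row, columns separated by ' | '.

After WHERE (2 rows):
cities.dept | cities.score
mkt | 5
mkt | 5
After GROUP BY (1 rows):
cities.score | n
5 | 2
After ORDER BY (1 rows):
cities.score | n
5 | 2

== RESULT ==
cities.score | n
5 | 2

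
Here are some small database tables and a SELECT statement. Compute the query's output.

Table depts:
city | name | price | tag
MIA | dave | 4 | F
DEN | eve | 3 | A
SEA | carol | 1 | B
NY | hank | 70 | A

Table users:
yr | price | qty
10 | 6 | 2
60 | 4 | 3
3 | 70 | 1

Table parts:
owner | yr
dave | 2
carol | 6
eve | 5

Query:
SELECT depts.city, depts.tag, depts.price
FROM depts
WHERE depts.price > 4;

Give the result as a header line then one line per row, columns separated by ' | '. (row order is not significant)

== RESULT ==
depts.city | depts.tag | depts.price
NY | A | 70

Derivation:
After WHERE (1 rows):
depts.city | depts.name | depts.price | depts.tag
NY | hank | 70 | A
After SELECT (1 rows):
depts.city | depts.tag | depts.price
NY | A | 70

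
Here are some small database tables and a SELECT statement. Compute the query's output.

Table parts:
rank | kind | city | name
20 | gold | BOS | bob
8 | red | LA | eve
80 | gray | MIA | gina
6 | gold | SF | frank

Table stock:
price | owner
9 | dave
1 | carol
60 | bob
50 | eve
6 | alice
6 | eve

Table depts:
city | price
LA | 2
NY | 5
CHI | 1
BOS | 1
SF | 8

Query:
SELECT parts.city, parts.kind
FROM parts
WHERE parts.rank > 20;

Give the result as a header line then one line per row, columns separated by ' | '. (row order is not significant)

== RESULT ==
parts.city | parts.kind
MIA | gray

Derivation:
After WHERE (1 rows):
parts.rank | parts.kind | parts.city | parts.name
80 | gray | MIA | gina
After SELECT (1 rows):
parts.city | parts.kind
MIA | gray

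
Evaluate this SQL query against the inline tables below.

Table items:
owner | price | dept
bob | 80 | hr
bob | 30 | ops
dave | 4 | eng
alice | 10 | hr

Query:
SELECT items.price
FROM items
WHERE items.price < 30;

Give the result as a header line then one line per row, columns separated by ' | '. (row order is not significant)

== RESULT ==
items.price
4
10

Derivation:
After WHERE (2 rows):
items.owner | items.price | items.dept
dave | 4 | eng
alice | 10 | hr
After SELECT (2 rows):
items.price
4
10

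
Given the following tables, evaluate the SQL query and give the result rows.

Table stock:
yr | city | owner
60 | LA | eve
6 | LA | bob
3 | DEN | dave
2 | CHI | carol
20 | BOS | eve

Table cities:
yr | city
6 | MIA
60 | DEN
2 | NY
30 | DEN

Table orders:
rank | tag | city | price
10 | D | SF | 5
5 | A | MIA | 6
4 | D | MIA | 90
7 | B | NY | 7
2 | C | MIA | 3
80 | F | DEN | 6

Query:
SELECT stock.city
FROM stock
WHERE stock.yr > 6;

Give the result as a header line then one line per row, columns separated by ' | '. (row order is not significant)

== RESULT ==
stock.city
LA
BOS

Derivation:
After WHERE (2 rows):
stock.yr | stock.city | stock.owner
60 | LA | eve
20 | BOS | eve
After SELECT (2 rows):
stock.city
LA
BOS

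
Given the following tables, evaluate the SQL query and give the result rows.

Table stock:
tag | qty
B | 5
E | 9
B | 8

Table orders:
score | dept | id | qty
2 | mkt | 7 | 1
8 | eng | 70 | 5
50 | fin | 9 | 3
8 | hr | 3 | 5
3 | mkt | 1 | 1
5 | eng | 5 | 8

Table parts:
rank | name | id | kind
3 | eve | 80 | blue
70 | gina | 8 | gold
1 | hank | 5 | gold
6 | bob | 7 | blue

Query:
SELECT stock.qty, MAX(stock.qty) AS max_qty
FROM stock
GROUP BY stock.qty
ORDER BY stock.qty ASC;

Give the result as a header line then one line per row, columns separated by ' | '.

After GROUP BY (3 rows):
stock.qty | max_qty
5 | 5
9 | 9
8 | 8
After ORDER BY (3 rows):
stock.qty | max_qty
5 | 5
8 | 8
9 | 9

== RESULT ==
stock.qty | max_qty
5 | 5
8 | 8
9 | 9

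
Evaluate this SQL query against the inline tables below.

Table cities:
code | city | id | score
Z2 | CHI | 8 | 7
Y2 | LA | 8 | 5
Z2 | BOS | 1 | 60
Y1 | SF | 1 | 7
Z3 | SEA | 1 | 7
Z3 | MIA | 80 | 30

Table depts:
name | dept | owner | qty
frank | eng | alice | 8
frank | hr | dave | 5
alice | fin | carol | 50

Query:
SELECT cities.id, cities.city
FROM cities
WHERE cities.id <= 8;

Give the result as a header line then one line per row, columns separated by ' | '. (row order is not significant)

After WHERE (5 rows):
cities.code | cities.city | cities.id | cities.score
Z2 | CHI | 8 | 7
Y2 | LA | 8 | 5
Z2 | BOS | 1 | 60
Y1 | SF | 1 | 7
Z3 | SEA | 1 | 7
After SELECT (5 rows):
cities.id | cities.city
8 | CHI
8 | LA
1 | BOS
1 | SF
1 | SEA

== RESULT ==
cities.id | cities.city
8 | CHI
8 | LA
1 | BOS
1 | SF
1 | SEA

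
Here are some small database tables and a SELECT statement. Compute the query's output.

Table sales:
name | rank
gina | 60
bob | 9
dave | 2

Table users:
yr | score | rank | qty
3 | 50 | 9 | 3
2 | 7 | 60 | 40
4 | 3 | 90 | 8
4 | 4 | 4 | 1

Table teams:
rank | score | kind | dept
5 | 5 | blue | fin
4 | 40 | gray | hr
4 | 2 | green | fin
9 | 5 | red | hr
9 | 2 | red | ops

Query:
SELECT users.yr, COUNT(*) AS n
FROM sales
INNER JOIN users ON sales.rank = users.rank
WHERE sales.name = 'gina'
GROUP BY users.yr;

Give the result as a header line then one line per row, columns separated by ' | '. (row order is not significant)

After JOIN users (2 rows):
sales.name | sales.rank | users.yr | users.score | users.rank | users.qty
gina | 60 | 2 | 7 | 60 | 40
bob | 9 | 3 | 50 | 9 | 3
After WHERE (1 rows):
sales.name | sales.rank | users.yr | users.score | users.rank | users.qty
gina | 60 | 2 | 7 | 60 | 40
After GROUP BY (1 rows):
users.yr | n
2 | 1

== RESULT ==
users.yr | n
2 | 1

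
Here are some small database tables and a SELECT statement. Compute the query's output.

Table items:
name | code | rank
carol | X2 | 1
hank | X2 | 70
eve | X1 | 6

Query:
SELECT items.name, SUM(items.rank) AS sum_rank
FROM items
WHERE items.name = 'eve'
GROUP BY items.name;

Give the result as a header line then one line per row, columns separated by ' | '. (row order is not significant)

After WHERE (1 rows):
items.name | items.code | items.rank
eve | X1 | 6
After GROUP BY (1 rows):
items.name | sum_rank
eve | 6

== RESULT ==
items.name | sum_rank
eve | 6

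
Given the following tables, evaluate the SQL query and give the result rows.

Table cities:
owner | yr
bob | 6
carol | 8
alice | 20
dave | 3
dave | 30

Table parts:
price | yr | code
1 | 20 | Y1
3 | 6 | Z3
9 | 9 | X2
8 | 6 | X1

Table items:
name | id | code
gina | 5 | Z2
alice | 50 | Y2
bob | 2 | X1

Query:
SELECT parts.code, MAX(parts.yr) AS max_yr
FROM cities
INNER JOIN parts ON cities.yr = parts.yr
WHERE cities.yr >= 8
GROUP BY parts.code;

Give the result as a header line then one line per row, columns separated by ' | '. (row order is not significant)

== RESULT ==
parts.code | max_yr
Y1 | 20

Derivation:
After JOIN parts (3 rows):
cities.owner | cities.yr | parts.price | parts.yr | parts.code
bob | 6 | 3 | 6 | Z3
bob | 6 | 8 | 6 | X1
alice | 20 | 1 | 20 | Y1
After WHERE (1 rows):
cities.owner | cities.yr | parts.price | parts.yr | parts.code
alice | 20 | 1 | 20 | Y1
After GROUP BY (1 rows):
parts.code | max_yr
Y1 | 20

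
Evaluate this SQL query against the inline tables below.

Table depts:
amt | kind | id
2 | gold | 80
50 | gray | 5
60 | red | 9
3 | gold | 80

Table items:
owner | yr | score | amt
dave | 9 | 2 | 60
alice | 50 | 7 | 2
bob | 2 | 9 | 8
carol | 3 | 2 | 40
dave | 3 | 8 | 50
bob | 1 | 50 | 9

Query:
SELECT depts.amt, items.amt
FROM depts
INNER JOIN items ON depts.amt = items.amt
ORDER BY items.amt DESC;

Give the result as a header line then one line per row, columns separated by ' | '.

== RESULT ==
depts.amt | items.amt
60 | 60
50 | 50
2 | 2

Derivation:
After JOIN items (3 rows):
depts.amt | depts.kind | depts.id | items.owner | items.yr | items.score | items.amt
2 | gold | 80 | alice | 50 | 7 | 2
50 | gray | 5 | dave | 3 | 8 | 50
60 | red | 9 | dave | 9 | 2 | 60
After SELECT (3 rows):
depts.amt | items.amt
2 | 2
50 | 50
60 | 60
After ORDER BY (3 rows):
depts.amt | items.amt
60 | 60
50 | 50
2 | 2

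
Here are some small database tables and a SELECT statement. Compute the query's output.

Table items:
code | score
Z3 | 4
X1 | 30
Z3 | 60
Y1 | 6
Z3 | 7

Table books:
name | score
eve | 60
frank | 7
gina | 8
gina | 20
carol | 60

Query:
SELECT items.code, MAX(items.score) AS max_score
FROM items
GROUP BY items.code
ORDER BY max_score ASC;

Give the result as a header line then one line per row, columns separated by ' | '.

After GROUP BY (3 rows):
items.code | max_score
Z3 | 60
X1 | 30
Y1 | 6
After ORDER BY (3 rows):
items.code | max_score
Y1 | 6
X1 | 30
Z3 | 60

== RESULT ==
items.code | max_score
Y1 | 6
X1 | 30
Z3 | 60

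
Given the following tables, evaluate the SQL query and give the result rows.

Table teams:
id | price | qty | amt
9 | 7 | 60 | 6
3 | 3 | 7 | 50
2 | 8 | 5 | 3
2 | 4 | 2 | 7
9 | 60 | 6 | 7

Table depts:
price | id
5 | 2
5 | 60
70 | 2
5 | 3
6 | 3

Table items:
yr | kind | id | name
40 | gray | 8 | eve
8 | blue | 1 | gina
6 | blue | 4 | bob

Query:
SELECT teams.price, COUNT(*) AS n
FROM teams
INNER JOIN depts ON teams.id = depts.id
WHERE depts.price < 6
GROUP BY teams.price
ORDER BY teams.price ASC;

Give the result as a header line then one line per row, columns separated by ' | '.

After JOIN depts (6 rows):
teams.id | teams.price | teams.qty | teams.amt | depts.price | depts.id
3 | 3 | 7 | 50 | 5 | 3
3 | 3 | 7 | 50 | 6 | 3
2 | 8 | 5 | 3 | 5 | 2
2 | 8 | 5 | 3 | 70 | 2
2 | 4 | 2 | 7 | 5 | 2
2 | 4 | 2 | 7 | 70 | 2
After WHERE (3 rows):
teams.id | teams.price | teams.qty | teams.amt | depts.price | depts.id
3 | 3 | 7 | 50 | 5 | 3
2 | 8 | 5 | 3 | 5 | 2
2 | 4 | 2 | 7 | 5 | 2
After GROUP BY (3 rows):
teams.price | n
3 | 1
8 | 1
4 | 1
After ORDER BY (3 rows):
teams.price | n
3 | 1
4 | 1
8 | 1

== RESULT ==
teams.price | n
3 | 1
4 | 1
8 | 1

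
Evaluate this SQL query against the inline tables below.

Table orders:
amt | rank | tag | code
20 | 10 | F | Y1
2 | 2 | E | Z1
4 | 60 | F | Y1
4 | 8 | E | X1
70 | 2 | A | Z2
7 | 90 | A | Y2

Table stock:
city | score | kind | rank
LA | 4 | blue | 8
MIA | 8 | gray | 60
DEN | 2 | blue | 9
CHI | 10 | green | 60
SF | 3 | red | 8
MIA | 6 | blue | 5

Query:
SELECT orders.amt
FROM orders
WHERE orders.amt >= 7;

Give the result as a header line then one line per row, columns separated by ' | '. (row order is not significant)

After WHERE (3 rows):
orders.amt | orders.rank | orders.tag | orders.code
20 | 10 | F | Y1
70 | 2 | A | Z2
7 | 90 | A | Y2
After SELECT (3 rows):
orders.amt
20
70
7

== RESULT ==
orders.amt
20
70
7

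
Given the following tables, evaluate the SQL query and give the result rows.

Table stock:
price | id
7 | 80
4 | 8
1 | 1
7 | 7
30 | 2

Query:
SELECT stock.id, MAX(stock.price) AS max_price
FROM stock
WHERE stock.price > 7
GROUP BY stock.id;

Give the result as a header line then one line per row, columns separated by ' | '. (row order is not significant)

After WHERE (1 rows):
stock.price | stock.id
30 | 2
After GROUP BY (1 rows):
stock.id | max_price
2 | 30

== RESULT ==
stock.id | max_price
2 | 30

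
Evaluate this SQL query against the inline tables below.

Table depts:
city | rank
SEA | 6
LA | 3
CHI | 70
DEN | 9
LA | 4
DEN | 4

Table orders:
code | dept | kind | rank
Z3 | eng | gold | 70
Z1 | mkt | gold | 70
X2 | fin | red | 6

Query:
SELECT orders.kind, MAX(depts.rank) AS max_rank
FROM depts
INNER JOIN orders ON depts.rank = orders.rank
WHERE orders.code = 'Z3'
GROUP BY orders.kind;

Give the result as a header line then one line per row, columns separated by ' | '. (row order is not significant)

== RESULT ==
orders.kind | max_rank
gold | 70

Derivation:
After JOIN orders (3 rows):
depts.city | depts.rank | orders.code | orders.dept | orders.kind | orders.rank
SEA | 6 | X2 | fin | red | 6
CHI | 70 | Z3 | eng | gold | 70
CHI | 70 | Z1 | mkt | gold | 70
After WHERE (1 rows):
depts.city | depts.rank | orders.code | orders.dept | orders.kind | orders.rank
CHI | 70 | Z3 | eng | gold | 70
After GROUP BY (1 rows):
orders.kind | max_rank
gold | 70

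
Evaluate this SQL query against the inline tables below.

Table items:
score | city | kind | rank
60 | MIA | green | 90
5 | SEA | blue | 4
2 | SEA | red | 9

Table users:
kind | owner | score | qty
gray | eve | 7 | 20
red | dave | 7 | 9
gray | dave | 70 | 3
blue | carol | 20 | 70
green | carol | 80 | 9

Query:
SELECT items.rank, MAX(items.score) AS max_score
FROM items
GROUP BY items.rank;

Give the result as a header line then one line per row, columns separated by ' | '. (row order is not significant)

== RESULT ==
items.rank | max_score
90 | 60
4 | 5
9 | 2

Derivation:
After GROUP BY (3 rows):
items.rank | max_score
90 | 60
4 | 5
9 | 2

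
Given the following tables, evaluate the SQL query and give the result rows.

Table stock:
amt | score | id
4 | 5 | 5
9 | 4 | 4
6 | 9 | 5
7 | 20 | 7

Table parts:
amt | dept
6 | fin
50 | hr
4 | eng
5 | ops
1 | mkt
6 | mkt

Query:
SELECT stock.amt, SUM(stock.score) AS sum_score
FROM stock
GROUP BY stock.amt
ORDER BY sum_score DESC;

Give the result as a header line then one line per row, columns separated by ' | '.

After GROUP BY (4 rows):
stock.amt | sum_score
4 | 5
9 | 4
6 | 9
7 | 20
After ORDER BY (4 rows):
stock.amt | sum_score
7 | 20
6 | 9
4 | 5
9 | 4

== RESULT ==
stock.amt | sum_score
7 | 20
6 | 9
4 | 5
9 | 4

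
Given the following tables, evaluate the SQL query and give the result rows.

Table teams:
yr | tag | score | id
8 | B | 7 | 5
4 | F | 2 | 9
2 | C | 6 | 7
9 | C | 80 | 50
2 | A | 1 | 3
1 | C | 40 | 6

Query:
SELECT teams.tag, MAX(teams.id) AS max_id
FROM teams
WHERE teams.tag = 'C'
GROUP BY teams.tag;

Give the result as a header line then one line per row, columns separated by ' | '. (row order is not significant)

== RESULT ==
teams.tag | max_id
C | 50

Derivation:
After WHERE (3 rows):
teams.yr | teams.tag | teams.score | teams.id
2 | C | 6 | 7
9 | C | 80 | 50
1 | C | 40 | 6
After GROUP BY (1 rows):
teams.tag | max_id
C | 50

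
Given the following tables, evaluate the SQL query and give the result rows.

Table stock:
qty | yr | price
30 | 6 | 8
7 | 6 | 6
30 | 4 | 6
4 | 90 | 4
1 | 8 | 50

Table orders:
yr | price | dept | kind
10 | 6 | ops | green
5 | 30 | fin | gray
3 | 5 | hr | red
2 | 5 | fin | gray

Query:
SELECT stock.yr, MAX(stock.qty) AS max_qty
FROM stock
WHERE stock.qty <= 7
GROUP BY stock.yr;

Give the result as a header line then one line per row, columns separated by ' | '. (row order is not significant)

After WHERE (3 rows):
stock.qty | stock.yr | stock.price
7 | 6 | 6
4 | 90 | 4
1 | 8 | 50
After GROUP BY (3 rows):
stock.yr | max_qty
6 | 7
90 | 4
8 | 1

== RESULT ==
stock.yr | max_qty
6 | 7
90 | 4
8 | 1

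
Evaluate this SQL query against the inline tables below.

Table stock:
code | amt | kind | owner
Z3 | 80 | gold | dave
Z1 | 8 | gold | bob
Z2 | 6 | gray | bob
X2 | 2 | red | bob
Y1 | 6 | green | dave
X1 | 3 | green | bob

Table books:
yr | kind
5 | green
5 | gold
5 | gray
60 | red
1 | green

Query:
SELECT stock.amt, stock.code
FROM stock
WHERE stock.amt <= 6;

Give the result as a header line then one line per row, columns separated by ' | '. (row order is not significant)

== RESULT ==
stock.amt | stock.code
6 | Z2
2 | X2
6 | Y1
3 | X1

Derivation:
After WHERE (4 rows):
stock.code | stock.amt | stock.kind | stock.owner
Z2 | 6 | gray | bob
X2 | 2 | red | bob
Y1 | 6 | green | dave
X1 | 3 | green | bob
After SELECT (4 rows):
stock.amt | stock.code
6 | Z2
2 | X2
6 | Y1
3 | X1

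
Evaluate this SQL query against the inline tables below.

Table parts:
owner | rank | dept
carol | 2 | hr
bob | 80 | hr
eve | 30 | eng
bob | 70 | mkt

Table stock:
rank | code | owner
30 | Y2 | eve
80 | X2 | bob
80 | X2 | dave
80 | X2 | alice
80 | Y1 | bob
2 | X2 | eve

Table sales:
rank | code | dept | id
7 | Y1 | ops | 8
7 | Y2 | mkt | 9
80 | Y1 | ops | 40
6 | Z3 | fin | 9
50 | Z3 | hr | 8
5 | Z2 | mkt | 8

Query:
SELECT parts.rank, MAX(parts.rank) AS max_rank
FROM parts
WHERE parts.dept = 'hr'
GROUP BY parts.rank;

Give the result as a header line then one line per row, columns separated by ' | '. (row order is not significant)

== RESULT ==
parts.rank | max_rank
2 | 2
80 | 80

Derivation:
After WHERE (2 rows):
parts.owner | parts.rank | parts.dept
carol | 2 | hr
bob | 80 | hr
After GROUP BY (2 rows):
parts.rank | max_rank
2 | 2
80 | 80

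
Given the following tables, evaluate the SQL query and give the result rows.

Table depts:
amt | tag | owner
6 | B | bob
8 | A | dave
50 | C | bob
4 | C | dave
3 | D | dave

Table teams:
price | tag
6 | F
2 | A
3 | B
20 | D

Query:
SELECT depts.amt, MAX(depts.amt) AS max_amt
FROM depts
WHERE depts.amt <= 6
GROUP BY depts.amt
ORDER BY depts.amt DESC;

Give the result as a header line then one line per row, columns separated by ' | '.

After WHERE (3 rows):
depts.amt | depts.tag | depts.owner
6 | B | bob
4 | C | dave
3 | D | dave
After GROUP BY (3 rows):
depts.amt | max_amt
6 | 6
4 | 4
3 | 3
After ORDER BY (3 rows):
depts.amt | max_amt
6 | 6
4 | 4
3 | 3

== RESULT ==
depts.amt | max_amt
6 | 6
4 | 4
3 | 3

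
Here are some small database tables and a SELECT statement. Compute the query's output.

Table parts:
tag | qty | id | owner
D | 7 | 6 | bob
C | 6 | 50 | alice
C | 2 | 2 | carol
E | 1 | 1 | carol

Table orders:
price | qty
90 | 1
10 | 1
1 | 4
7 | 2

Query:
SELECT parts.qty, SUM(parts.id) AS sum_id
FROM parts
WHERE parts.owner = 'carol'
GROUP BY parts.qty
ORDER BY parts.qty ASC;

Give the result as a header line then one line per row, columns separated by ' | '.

After WHERE (2 rows):
parts.tag | parts.qty | parts.id | parts.owner
C | 2 | 2 | carol
E | 1 | 1 | carol
After GROUP BY (2 rows):
parts.qty | sum_id
2 | 2
1 | 1
After ORDER BY (2 rows):
parts.qty | sum_id
1 | 1
2 | 2

== RESULT ==
parts.qty | sum_id
1 | 1
2 | 2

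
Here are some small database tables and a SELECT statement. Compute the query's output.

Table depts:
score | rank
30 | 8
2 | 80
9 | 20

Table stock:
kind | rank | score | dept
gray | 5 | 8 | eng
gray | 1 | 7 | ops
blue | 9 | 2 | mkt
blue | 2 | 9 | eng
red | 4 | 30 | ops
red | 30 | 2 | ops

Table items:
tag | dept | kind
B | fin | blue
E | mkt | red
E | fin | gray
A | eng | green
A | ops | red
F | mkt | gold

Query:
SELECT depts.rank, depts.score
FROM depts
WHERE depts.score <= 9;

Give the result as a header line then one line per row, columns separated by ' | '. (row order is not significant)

== RESULT ==
depts.rank | depts.score
80 | 2
20 | 9

Derivation:
After WHERE (2 rows):
depts.score | depts.rank
2 | 80
9 | 20
After SELECT (2 rows):
depts.rank | depts.score
80 | 2
20 | 9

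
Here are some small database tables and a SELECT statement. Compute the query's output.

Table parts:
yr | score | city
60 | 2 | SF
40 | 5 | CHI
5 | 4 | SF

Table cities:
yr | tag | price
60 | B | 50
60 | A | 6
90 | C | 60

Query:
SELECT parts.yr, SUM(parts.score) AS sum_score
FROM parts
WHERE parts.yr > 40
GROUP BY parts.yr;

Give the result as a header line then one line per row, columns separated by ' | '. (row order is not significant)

After WHERE (1 rows):
parts.yr | parts.score | parts.city
60 | 2 | SF
After GROUP BY (1 rows):
parts.yr | sum_score
60 | 2

== RESULT ==
parts.yr | sum_score
60 | 2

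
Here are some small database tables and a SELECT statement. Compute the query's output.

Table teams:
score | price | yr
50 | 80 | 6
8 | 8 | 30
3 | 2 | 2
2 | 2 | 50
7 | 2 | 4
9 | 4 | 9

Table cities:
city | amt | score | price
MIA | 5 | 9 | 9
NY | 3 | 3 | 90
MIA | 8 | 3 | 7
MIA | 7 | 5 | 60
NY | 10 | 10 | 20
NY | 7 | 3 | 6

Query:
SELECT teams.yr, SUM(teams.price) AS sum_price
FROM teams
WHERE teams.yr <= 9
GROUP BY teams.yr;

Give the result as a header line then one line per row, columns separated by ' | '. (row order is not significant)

After WHERE (4 rows):
teams.score | teams.price | teams.yr
50 | 80 | 6
3 | 2 | 2
7 | 2 | 4
9 | 4 | 9
After GROUP BY (4 rows):
teams.yr | sum_price
6 | 80
2 | 2
4 | 2
9 | 4

== RESULT ==
teams.yr | sum_price
6 | 80
2 | 2
4 | 2
9 | 4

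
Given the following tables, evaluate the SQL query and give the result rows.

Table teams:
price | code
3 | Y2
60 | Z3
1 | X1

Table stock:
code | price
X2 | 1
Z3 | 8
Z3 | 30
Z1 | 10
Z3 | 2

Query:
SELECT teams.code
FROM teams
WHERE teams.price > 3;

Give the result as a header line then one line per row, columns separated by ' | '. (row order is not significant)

After WHERE (1 rows):
teams.price | teams.code
60 | Z3
After SELECT (1 rows):
teams.code
Z3

== RESULT ==
teams.code
Z3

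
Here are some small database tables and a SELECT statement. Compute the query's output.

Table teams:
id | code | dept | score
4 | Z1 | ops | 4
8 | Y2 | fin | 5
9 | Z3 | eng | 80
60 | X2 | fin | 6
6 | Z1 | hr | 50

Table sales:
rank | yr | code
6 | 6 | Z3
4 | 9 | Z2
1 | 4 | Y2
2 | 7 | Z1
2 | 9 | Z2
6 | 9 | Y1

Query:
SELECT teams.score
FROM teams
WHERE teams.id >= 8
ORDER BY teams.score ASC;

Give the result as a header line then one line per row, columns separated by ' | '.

After WHERE (3 rows):
teams.id | teams.code | teams.dept | teams.score
8 | Y2 | fin | 5
9 | Z3 | eng | 80
60 | X2 | fin | 6
After SELECT (3 rows):
teams.score
5
80
6
After ORDER BY (3 rows):
teams.score
5
6
80

== RESULT ==
teams.score
5
6
80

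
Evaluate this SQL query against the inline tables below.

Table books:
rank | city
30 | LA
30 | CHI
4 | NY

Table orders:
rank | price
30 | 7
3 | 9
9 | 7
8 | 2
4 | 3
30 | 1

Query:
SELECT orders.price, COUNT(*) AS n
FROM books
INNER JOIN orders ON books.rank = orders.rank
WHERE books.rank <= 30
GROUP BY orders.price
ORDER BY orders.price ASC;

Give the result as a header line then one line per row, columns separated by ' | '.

== RESULT ==
orders.price | n
1 | 2
3 | 1
7 | 2

Derivation:
After JOIN orders (5 rows):
books.rank | books.city | orders.rank | orders.price
30 | LA | 30 | 7
30 | LA | 30 | 1
30 | CHI | 30 | 7
30 | CHI | 30 | 1
4 | NY | 4 | 3
After WHERE (5 rows):
books.rank | books.city | orders.rank | orders.price
30 | LA | 30 | 7
30 | LA | 30 | 1
30 | CHI | 30 | 7
30 | CHI | 30 | 1
4 | NY | 4 | 3
After GROUP BY (3 rows):
orders.price | n
7 | 2
1 | 2
3 | 1
After ORDER BY (3 rows):
orders.price | n
1 | 2
3 | 1
7 | 2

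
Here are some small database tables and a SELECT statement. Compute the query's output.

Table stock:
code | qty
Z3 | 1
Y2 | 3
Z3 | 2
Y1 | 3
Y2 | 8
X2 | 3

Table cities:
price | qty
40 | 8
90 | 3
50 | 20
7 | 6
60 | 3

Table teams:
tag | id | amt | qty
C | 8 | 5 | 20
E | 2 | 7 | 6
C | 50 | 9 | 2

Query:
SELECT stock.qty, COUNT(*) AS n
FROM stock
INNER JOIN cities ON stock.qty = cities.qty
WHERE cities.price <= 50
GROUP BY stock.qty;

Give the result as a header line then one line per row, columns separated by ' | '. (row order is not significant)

After JOIN cities (7 rows):
stock.code | stock.qty | cities.price | cities.qty
Y2 | 3 | 90 | 3
Y2 | 3 | 60 | 3
Y1 | 3 | 90 | 3
Y1 | 3 | 60 | 3
Y2 | 8 | 40 | 8
X2 | 3 | 90 | 3
X2 | 3 | 60 | 3
After WHERE (1 rows):
stock.code | stock.qty | cities.price | cities.qty
Y2 | 8 | 40 | 8
After GROUP BY (1 rows):
stock.qty | n
8 | 1

== RESULT ==
stock.qty | n
8 | 1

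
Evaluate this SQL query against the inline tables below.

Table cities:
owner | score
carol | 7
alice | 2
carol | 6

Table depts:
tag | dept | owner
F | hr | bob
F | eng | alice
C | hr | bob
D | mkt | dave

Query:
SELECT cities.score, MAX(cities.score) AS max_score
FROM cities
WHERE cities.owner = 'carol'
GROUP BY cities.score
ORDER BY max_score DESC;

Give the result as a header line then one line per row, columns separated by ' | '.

== RESULT ==
cities.score | max_score
7 | 7
6 | 6

Derivation:
After WHERE (2 rows):
cities.owner | cities.score
carol | 7
carol | 6
After GROUP BY (2 rows):
cities.score | max_score
7 | 7
6 | 6
After ORDER BY (2 rows):
cities.score | max_score
7 | 7
6 | 6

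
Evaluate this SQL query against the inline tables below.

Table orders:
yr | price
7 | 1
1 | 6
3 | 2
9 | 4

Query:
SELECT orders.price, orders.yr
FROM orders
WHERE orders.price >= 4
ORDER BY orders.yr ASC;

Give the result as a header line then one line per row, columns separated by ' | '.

== RESULT ==
orders.price | orders.yr
6 | 1
4 | 9

Derivation:
After WHERE (2 rows):
orders.yr | orders.price
1 | 6
9 | 4
After SELECT (2 rows):
orders.price | orders.yr
6 | 1
4 | 9
After ORDER BY (2 rows):
orders.price | orders.yr
6 | 1
4 | 9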